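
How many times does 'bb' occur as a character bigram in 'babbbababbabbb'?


Scanning 'babbbababbabbb' for bigram 'bb':
  Position 0: 'ba' -> no
  Position 1: 'ab' -> no
  Position 2: 'bb' -> MATCH
  Position 3: 'bb' -> MATCH
  Position 4: 'ba' -> no
  Position 5: 'ab' -> no
  Position 6: 'ba' -> no
  Position 7: 'ab' -> no
  Position 8: 'bb' -> MATCH
  Position 9: 'ba' -> no
  Position 10: 'ab' -> no
  Position 11: 'bb' -> MATCH
  Position 12: 'bb' -> MATCH
Total matches: 5

5


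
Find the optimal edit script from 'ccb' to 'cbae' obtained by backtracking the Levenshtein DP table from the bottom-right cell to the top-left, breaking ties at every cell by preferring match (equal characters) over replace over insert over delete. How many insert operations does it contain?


Edit distance = 3. Backtracking from cell (3, 4) with preference match > replace > insert > delete,
then listing the resulting alignment 'ccb' -> 'cbae' left to right:
  Step 1: keep 'c'
  Step 2: insert 'b' [insertion #1]
  Step 3: replace c->a
  Step 4: replace b->e
Total insertions: 1

1


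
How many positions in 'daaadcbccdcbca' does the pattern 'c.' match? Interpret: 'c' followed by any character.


Pattern: c. means 'c' followed by any character.
Scanning 'daaadcbccdcbca' position-by-position:
  Pos 0: window 'da' -> no
  Pos 1: window 'aa' -> no
  Pos 2: window 'aa' -> no
  Pos 3: window 'ad' -> no
  Pos 4: window 'dc' -> no
  Pos 5: window 'cb' -> MATCH
  Pos 6: window 'bc' -> no
  Pos 7: window 'cc' -> MATCH
  Pos 8: window 'cd' -> MATCH
  Pos 9: window 'dc' -> no
  Pos 10: window 'cb' -> MATCH
  Pos 11: window 'bc' -> no
  Pos 12: window 'ca' -> MATCH
  Pos 13: window 'a' -> no
Total matches: 5

5


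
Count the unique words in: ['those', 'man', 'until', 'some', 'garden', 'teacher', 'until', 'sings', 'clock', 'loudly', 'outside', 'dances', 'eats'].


Listing all tokens and tracking unique types:
  Token 1: 'those' -> NEW (unique so far: 1)
  Token 2: 'man' -> NEW (unique so far: 2)
  Token 3: 'until' -> NEW (unique so far: 3)
  Token 4: 'some' -> NEW (unique so far: 4)
  Token 5: 'garden' -> NEW (unique so far: 5)
  Token 6: 'teacher' -> NEW (unique so far: 6)
  Token 7: 'until' -> duplicate (unique so far: 6)
  Token 8: 'sings' -> NEW (unique so far: 7)
  Token 9: 'clock' -> NEW (unique so far: 8)
  Token 10: 'loudly' -> NEW (unique so far: 9)
  Token 11: 'outside' -> NEW (unique so far: 10)
  Token 12: 'dances' -> NEW (unique so far: 11)
  Token 13: 'eats' -> NEW (unique so far: 12)
Unique types: ('clock', 'dances', 'eats', 'garden', 'loudly', 'man', 'outside', 'sings', 'some', 'teacher', 'those', 'until')
Vocabulary size: 12

12


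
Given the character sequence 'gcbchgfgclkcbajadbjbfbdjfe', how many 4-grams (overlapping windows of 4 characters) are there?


String 'gcbchgfgclkcbajadbjbfbdjfe' has length L = 26.
Number of overlapping n-grams = L - n + 1
Substituting: 26 - 4 + 1 = 23

23


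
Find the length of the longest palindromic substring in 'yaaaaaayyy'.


Scanning 'yaaaaaayyy' for palindromic substrings.
Substring at positions 0-7: 'yaaaaaay'.
Check: reverse('yaaaaaay') = 'yaaaaaay' -> palindrome confirmed.
Neighbouring characters ('-' / 'y') break symmetry, so it cannot extend further.
No longer palindromic substring exists; longest length = 8

8


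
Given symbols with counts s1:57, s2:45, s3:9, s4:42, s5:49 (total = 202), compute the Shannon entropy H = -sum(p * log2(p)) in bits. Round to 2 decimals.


Computing entropy H = -sum(p_i * log2(p_i)):
  s1: p = 57/202 = 0.2822, -p*log2(p) = 0.5151
  s2: p = 45/202 = 0.2228, -p*log2(p) = 0.4826
  s3: p = 9/202 = 0.0446, -p*log2(p) = 0.2000
  s4: p = 42/202 = 0.2079, -p*log2(p) = 0.4711
  s5: p = 49/202 = 0.2426, -p*log2(p) = 0.4957
H = sum of terms = 2.1645
Rounded to 2 decimals: 2.16

2.16


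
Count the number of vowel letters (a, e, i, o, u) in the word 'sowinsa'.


Scanning each character of 'sowinsa':
  Position 1: 's' -> consonant (running count: 0)
  Position 2: 'o' -> vowel (running count: 1)
  Position 3: 'w' -> consonant (running count: 1)
  Position 4: 'i' -> vowel (running count: 2)
  Position 5: 'n' -> consonant (running count: 2)
  Position 6: 's' -> consonant (running count: 2)
  Position 7: 'a' -> vowel (running count: 3)
Total vowels: 3

3


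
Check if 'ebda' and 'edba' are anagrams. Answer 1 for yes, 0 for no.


Sort characters of 'ebda': 'abde'
Sort characters of 'edba': 'abde'
Sorted forms match -> they ARE anagrams
Result: 1

1


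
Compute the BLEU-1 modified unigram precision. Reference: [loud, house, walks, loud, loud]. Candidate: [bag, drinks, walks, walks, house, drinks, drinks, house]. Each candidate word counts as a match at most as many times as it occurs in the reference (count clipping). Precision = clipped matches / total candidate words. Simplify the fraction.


Reference word counts: {'house': 1, 'loud': 3, 'walks': 1}
Checking each candidate word (with clipping):
  'bag' -> not in reference -> no match (matches: 0)
  'drinks' -> not in reference -> no match (matches: 0)
  'walks' -> in reference (ref count 1, used 1/1) -> match (matches: 1)
  'walks' -> ref count 1 already used up (1/1) -> clipped, no match (matches: 1)
  'house' -> in reference (ref count 1, used 1/1) -> match (matches: 2)
  'drinks' -> not in reference -> no match (matches: 2)
  'drinks' -> not in reference -> no match (matches: 2)
  'house' -> ref count 1 already used up (1/1) -> clipped, no match (matches: 2)
Clipped matches: 2, Candidate length: 8
Precision = 2/8 = 1/4

1/4


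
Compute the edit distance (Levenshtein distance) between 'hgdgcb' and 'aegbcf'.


Building DP table for s1='hgdgcb' (len 6) and s2='aegbcf' (len 6):
       a  e  g  b  c  f
    0  1  2  3  4  5  6
  h 1  1  2  3  4  5  6
  g 2  2  2  2  3  4  5
  d 3  3  3  3  3  4  5
  g 4  4  4  3  4  4  5
  c 5  5  5  4  4  4  5
  b 6  6  6  5  4  5  5
Edit distance = dp[6][6] = 5

5


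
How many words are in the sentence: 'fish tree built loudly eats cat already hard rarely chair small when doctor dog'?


Counting words by splitting on spaces:
  Word 1: 'fish'
  Word 2: 'tree'
  Word 3: 'built'
  Word 4: 'loudly'
  Word 5: 'eats'
  Word 6: 'cat'
  Word 7: 'already'
  Word 8: 'hard'
  Word 9: 'rarely'
  Word 10: 'chair'
  Word 11: 'small'
  Word 12: 'when'
  Word 13: 'doctor'
  Word 14: 'dog'
Total words: 14

14


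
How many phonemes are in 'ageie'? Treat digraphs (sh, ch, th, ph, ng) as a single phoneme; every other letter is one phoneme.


Parsing 'ageie' greedily, digraphs first:
  'a' -> vowel phoneme (phonemes so far: 1)
  'g' -> consonant phoneme (phonemes so far: 2)
  'e' -> vowel phoneme (phonemes so far: 3)
  'i' -> vowel phoneme (phonemes so far: 4)
  'e' -> vowel phoneme (phonemes so far: 5)
Total phonemes: 5

5


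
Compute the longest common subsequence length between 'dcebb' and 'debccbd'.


DP table for LCS of 'dcebb' and 'debccbd':
       d  e  b  c  c  b  d
    0  0  0  0  0  0  0  0
  d 0  1  1  1  1  1  1  1
  c 0  1  1  1  2  2  2  2
  e 0  1  2  2  2  2  2  2
  b 0  1  2  3  3  3  3  3
  b 0  1  2  3  3  3  4  4
LCS: 'debb'
LCS length = 4

4


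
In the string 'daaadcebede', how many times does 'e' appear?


Scanning 'daaadcebede' for 'e':
  Position 6: 'e' -> MATCH (count: 1)
  Position 8: 'e' -> MATCH (count: 2)
  Position 10: 'e' -> MATCH (count: 3)
Total occurrences of 'e': 3

3


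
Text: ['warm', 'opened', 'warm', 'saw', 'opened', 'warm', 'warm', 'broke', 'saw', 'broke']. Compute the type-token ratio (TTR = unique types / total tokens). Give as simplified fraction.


Tokens: 10
Unique types: ('broke', 'opened', 'saw', 'warm') = 4
TTR = 4/10
Simplify: divide both by 2 -> 2/5
TTR = 2/5

2/5


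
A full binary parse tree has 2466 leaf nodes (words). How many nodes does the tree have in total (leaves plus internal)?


Leaf nodes (terminals): 2466
Internal nodes = n - 1 = 2466 - 1 = 2465
Total = leaves + internal = 2466 + 2465 = 4931

4931


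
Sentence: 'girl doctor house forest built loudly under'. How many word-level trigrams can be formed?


Word trigrams from [7] words:
  Trigram 1: (girl doctor house)
  Trigram 2: (doctor house forest)
  Trigram 3: (house forest built)
  Trigram 4: (forest built loudly)
  Trigram 5: (built loudly under)
Total word trigrams: 7 - 2 = 5

5


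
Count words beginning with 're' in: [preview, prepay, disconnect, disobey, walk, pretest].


Checking each word for prefix 're':
  'preview' -> no (count: 0)
  'prepay' -> no (count: 0)
  'disconnect' -> no (count: 0)
  'disobey' -> no (count: 0)
  'walk' -> no (count: 0)
  'pretest' -> no (count: 0)
Total with prefix 're': 0

0


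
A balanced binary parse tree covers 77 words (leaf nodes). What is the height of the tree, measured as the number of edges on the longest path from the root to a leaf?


In a balanced binary tree with n leaves the deepest leaf is ceil(log2(n)) edges below the root.
log2(77) = 6.2668
ceil(6.2668) = 7
height (edges) = 7

7


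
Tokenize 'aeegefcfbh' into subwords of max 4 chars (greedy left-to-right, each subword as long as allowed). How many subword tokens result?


'aeegefcfbh' has 10 characters.
Chunking with max size 4:
  Chunk 1: 'aeeg' (positions 0-3)
  Chunk 2: 'efcf' (positions 4-7)
  Chunk 3: 'bh' (positions 8-9)
Total chunks: ceil(10 / 4) = 3

3


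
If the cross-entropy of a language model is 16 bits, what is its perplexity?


Perplexity formula: PP = 2^H
H = 16
PP = 2^16
PP = 2^16 = 65536

65536


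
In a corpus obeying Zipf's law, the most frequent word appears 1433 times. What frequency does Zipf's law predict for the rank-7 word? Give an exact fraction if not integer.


Zipf's law: freq(rank) = f1 / rank
f1 = 1433, rank = 7
freq = 1433 / 7
GCD(1433, 7) = 1
Simplified: 1433/7

1433/7


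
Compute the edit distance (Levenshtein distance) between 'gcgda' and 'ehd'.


Building DP table for s1='gcgda' (len 5) and s2='ehd' (len 3):
       e  h  d
    0  1  2  3
  g 1  1  2  3
  c 2  2  2  3
  g 3  3  3  3
  d 4  4  4  3
  a 5  5  5  4
Edit distance = dp[5][3] = 4

4


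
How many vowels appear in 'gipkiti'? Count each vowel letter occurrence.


Scanning each character of 'gipkiti':
  Position 1: 'g' -> consonant (running count: 0)
  Position 2: 'i' -> vowel (running count: 1)
  Position 3: 'p' -> consonant (running count: 1)
  Position 4: 'k' -> consonant (running count: 1)
  Position 5: 'i' -> vowel (running count: 2)
  Position 6: 't' -> consonant (running count: 2)
  Position 7: 'i' -> vowel (running count: 3)
Total vowels: 3

3


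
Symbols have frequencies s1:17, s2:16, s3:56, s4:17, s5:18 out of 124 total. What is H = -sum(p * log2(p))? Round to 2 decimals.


Computing entropy H = -sum(p_i * log2(p_i)):
  s1: p = 17/124 = 0.1371, -p*log2(p) = 0.3930
  s2: p = 16/124 = 0.1290, -p*log2(p) = 0.3812
  s3: p = 56/124 = 0.4516, -p*log2(p) = 0.5179
  s4: p = 17/124 = 0.1371, -p*log2(p) = 0.3930
  s5: p = 18/124 = 0.1452, -p*log2(p) = 0.4042
H = sum of terms = 2.0893
Rounded to 2 decimals: 2.09

2.09


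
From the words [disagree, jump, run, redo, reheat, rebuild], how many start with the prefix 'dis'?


Checking each word for prefix 'dis':
  'disagree' -> YES, starts with 'dis' (count: 1)
  'jump' -> no (count: 1)
  'run' -> no (count: 1)
  'redo' -> no (count: 1)
  'reheat' -> no (count: 1)
  'rebuild' -> no (count: 1)
Total with prefix 'dis': 1

1


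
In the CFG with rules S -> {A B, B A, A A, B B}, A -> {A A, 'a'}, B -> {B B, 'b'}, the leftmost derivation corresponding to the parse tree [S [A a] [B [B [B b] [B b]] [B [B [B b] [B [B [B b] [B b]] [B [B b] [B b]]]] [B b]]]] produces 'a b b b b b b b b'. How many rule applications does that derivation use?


Every bracketed nonterminal node [X ...] in the tree is produced by exactly one rule application.
Reading the tree off as a leftmost derivation:
  Step 1: S  =>  A B   (applied S -> A B)
  Step 2: A B  =>  a B   (applied A -> a)
  Step 3: a B  =>  a B B   (applied B -> B B)
  Step 4: a B B  =>  a B B B   (applied B -> B B)
  Step 5: a B B B  =>  a b B B   (applied B -> b)
  Step 6: a b B B  =>  a b b B   (applied B -> b)
  Step 7: a b b B  =>  a b b B B   (applied B -> B B)
  Step 8: a b b B B  =>  a b b B B B   (applied B -> B B)
  Step 9: a b b B B B  =>  a b b b B B   (applied B -> b)
  Step 10: a b b b B B  =>  a b b b B B B   (applied B -> B B)
  Step 11: a b b b B B B  =>  a b b b B B B B   (applied B -> B B)
  Step 12: a b b b B B B B  =>  a b b b b B B B   (applied B -> b)
  Step 13: a b b b b B B B  =>  a b b b b b B B   (applied B -> b)
  Step 14: a b b b b b B B  =>  a b b b b b B B B   (applied B -> B B)
  Step 15: a b b b b b B B B  =>  a b b b b b b B B   (applied B -> b)
  Step 16: a b b b b b b B B  =>  a b b b b b b b B   (applied B -> b)
  Step 17: a b b b b b b b B  =>  a b b b b b b b b   (applied B -> b)
Final yield: a b b b b b b b b
Total rewrite steps: 17

17


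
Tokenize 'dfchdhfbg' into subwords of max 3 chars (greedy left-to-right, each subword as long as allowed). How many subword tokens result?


'dfchdhfbg' has 9 characters.
Chunking with max size 3:
  Chunk 1: 'dfc' (positions 0-2)
  Chunk 2: 'hdh' (positions 3-5)
  Chunk 3: 'fbg' (positions 6-8)
Total chunks: ceil(9 / 3) = 3

3


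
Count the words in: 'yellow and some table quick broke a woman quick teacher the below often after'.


Counting words by splitting on spaces:
  Word 1: 'yellow'
  Word 2: 'and'
  Word 3: 'some'
  Word 4: 'table'
  Word 5: 'quick'
  Word 6: 'broke'
  Word 7: 'a'
  Word 8: 'woman'
  Word 9: 'quick'
  Word 10: 'teacher'
  Word 11: 'the'
  Word 12: 'below'
  Word 13: 'often'
  Word 14: 'after'
Total words: 14

14


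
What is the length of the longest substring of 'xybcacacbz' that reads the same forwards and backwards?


Scanning 'xybcacacbz' for palindromic substrings.
Substring at positions 2-8: 'bcacacb'.
Check: reverse('bcacacb') = 'bcacacb' -> palindrome confirmed.
Neighbouring characters ('y' / 'z') break symmetry, so it cannot extend further.
No longer palindromic substring exists; longest length = 7

7


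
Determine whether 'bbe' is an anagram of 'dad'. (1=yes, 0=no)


Sort characters of 'bbe': 'bbe'
Sort characters of 'dad': 'add'
Sorted forms differ -> they are NOT anagrams
Result: 0

0


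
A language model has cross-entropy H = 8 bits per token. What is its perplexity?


Perplexity formula: PP = 2^H
H = 8
PP = 2^8
Steps: 2^1 = 2, 2^2 = 4, 2^3 = 8, 2^4 = 16, 2^5 = 32, 2^6 = 64, 2^7 = 128, 2^8 = 256
PP = 256

256


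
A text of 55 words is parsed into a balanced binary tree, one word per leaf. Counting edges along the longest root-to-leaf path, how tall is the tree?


In a balanced binary tree with n leaves the deepest leaf is ceil(log2(n)) edges below the root.
log2(55) = 5.7814
ceil(5.7814) = 6
height (edges) = 6

6


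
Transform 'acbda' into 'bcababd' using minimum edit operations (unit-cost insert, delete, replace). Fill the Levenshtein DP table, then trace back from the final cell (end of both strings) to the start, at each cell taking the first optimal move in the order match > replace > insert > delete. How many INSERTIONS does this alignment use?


Edit distance = 5. Backtracking from cell (5, 7) with preference match > replace > insert > delete,
then listing the resulting alignment 'acbda' -> 'bcababd' left to right:
  Step 1: replace a->b
  Step 2: keep 'c'
  Step 3: insert 'a' [insertion #1]
  Step 4: keep 'b'
  Step 5: insert 'a' [insertion #2]
  Step 6: replace d->b
  Step 7: replace a->d
Total insertions: 2

2


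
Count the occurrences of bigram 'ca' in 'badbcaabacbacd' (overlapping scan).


Scanning 'badbcaabacbacd' for bigram 'ca':
  Position 0: 'ba' -> no
  Position 1: 'ad' -> no
  Position 2: 'db' -> no
  Position 3: 'bc' -> no
  Position 4: 'ca' -> MATCH
  Position 5: 'aa' -> no
  Position 6: 'ab' -> no
  Position 7: 'ba' -> no
  Position 8: 'ac' -> no
  Position 9: 'cb' -> no
  Position 10: 'ba' -> no
  Position 11: 'ac' -> no
  Position 12: 'cd' -> no
Total matches: 1

1


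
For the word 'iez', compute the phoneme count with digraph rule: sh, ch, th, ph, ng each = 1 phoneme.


Parsing 'iez' greedily, digraphs first:
  'i' -> vowel phoneme (phonemes so far: 1)
  'e' -> vowel phoneme (phonemes so far: 2)
  'z' -> consonant phoneme (phonemes so far: 3)
Total phonemes: 3

3


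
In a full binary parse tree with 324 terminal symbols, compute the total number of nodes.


Leaf nodes (terminals): 324
Internal nodes = n - 1 = 324 - 1 = 323
Total = leaves + internal = 324 + 323 = 647

647


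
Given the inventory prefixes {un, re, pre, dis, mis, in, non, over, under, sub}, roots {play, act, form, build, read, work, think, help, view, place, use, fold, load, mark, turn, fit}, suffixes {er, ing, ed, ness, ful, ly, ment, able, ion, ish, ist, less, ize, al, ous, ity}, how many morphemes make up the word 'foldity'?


Segmenting 'foldity' against the inventory:
  'fold' -> root (morpheme 1)
  'ity' -> suffix (morpheme 2)
Total morphemes: 2

2


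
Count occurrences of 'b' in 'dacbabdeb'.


Scanning 'dacbabdeb' for 'b':
  Position 3: 'b' -> MATCH (count: 1)
  Position 5: 'b' -> MATCH (count: 2)
  Position 8: 'b' -> MATCH (count: 3)
Total occurrences of 'b': 3

3


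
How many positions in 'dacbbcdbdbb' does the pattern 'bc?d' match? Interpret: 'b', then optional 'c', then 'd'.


Pattern: bc?d means 'b', then optional 'c', then 'd'.
Scanning 'dacbbcdbdbb' position-by-position:
  Pos 0: window 'dac' -> no
  Pos 1: window 'acb' -> no
  Pos 2: window 'cbb' -> no
  Pos 3: window 'bbc' -> no
  Pos 4: window 'bcd' -> MATCH
  Pos 5: window 'cdb' -> no
  Pos 6: window 'dbd' -> no
  Pos 7: window 'bdb' -> MATCH
  Pos 8: window 'dbb' -> no
  Pos 9: window 'bb' -> no
  Pos 10: window 'b' -> no
Total matches: 2

2


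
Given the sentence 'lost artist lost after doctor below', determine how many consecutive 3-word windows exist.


Word trigrams from [6] words:
  Trigram 1: (lost artist lost)
  Trigram 2: (artist lost after)
  Trigram 3: (lost after doctor)
  Trigram 4: (after doctor below)
Total word trigrams: 6 - 2 = 4

4


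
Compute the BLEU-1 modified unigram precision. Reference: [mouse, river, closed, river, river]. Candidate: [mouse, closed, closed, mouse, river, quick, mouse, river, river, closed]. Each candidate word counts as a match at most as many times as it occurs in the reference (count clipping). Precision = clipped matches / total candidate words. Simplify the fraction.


Reference word counts: {'closed': 1, 'mouse': 1, 'river': 3}
Checking each candidate word (with clipping):
  'mouse' -> in reference (ref count 1, used 1/1) -> match (matches: 1)
  'closed' -> in reference (ref count 1, used 1/1) -> match (matches: 2)
  'closed' -> ref count 1 already used up (1/1) -> clipped, no match (matches: 2)
  'mouse' -> ref count 1 already used up (1/1) -> clipped, no match (matches: 2)
  'river' -> in reference (ref count 3, used 1/3) -> match (matches: 3)
  'quick' -> not in reference -> no match (matches: 3)
  'mouse' -> ref count 1 already used up (1/1) -> clipped, no match (matches: 3)
  'river' -> in reference (ref count 3, used 2/3) -> match (matches: 4)
  'river' -> in reference (ref count 3, used 3/3) -> match (matches: 5)
  'closed' -> ref count 1 already used up (1/1) -> clipped, no match (matches: 5)
Clipped matches: 5, Candidate length: 10
Precision = 5/10 = 1/2

1/2


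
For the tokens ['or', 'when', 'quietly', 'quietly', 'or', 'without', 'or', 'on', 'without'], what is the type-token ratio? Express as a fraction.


Tokens: 9
Unique types: ('on', 'or', 'quietly', 'when', 'without') = 5
TTR = 5/9
Already in lowest terms.

5/9


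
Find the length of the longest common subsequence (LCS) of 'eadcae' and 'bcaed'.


DP table for LCS of 'eadcae' and 'bcaed':
       b  c  a  e  d
    0  0  0  0  0  0
  e 0  0  0  0  1  1
  a 0  0  0  1  1  1
  d 0  0  0  1  1  2
  c 0  0  1  1  1  2
  a 0  0  1  2  2  2
  e 0  0  1  2  3  3
LCS: 'cae'
LCS length = 3

3


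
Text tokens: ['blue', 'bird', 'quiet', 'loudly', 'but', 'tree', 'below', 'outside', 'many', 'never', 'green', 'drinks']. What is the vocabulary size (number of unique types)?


Listing all tokens and tracking unique types:
  Token 1: 'blue' -> NEW (unique so far: 1)
  Token 2: 'bird' -> NEW (unique so far: 2)
  Token 3: 'quiet' -> NEW (unique so far: 3)
  Token 4: 'loudly' -> NEW (unique so far: 4)
  Token 5: 'but' -> NEW (unique so far: 5)
  Token 6: 'tree' -> NEW (unique so far: 6)
  Token 7: 'below' -> NEW (unique so far: 7)
  Token 8: 'outside' -> NEW (unique so far: 8)
  Token 9: 'many' -> NEW (unique so far: 9)
  Token 10: 'never' -> NEW (unique so far: 10)
  Token 11: 'green' -> NEW (unique so far: 11)
  Token 12: 'drinks' -> NEW (unique so far: 12)
Unique types: ('below', 'bird', 'blue', 'but', 'drinks', 'green', 'loudly', 'many', 'never', 'outside', 'quiet', 'tree')
Vocabulary size: 12

12


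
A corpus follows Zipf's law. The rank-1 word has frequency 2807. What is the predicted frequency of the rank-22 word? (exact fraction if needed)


Zipf's law: freq(rank) = f1 / rank
f1 = 2807, rank = 22
freq = 2807 / 22
GCD(2807, 22) = 1
Simplified: 2807/22

2807/22


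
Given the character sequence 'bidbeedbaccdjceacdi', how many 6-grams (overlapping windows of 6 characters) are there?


String 'bidbeedbaccdjceacdi' has length L = 19.
Number of overlapping n-grams = L - n + 1
Substituting: 19 - 6 + 1 = 14

14


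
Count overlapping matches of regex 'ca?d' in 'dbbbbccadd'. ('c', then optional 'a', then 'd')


Pattern: ca?d means 'c', then optional 'a', then 'd'.
Scanning 'dbbbbccadd' position-by-position:
  Pos 0: window 'dbb' -> no
  Pos 1: window 'bbb' -> no
  Pos 2: window 'bbb' -> no
  Pos 3: window 'bbc' -> no
  Pos 4: window 'bcc' -> no
  Pos 5: window 'cca' -> no
  Pos 6: window 'cad' -> MATCH
  Pos 7: window 'add' -> no
  Pos 8: window 'dd' -> no
  Pos 9: window 'd' -> no
Total matches: 1

1


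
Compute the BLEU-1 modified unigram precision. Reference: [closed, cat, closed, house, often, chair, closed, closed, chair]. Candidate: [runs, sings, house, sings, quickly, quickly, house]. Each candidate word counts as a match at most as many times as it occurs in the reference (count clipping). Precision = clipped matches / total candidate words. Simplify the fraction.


Reference word counts: {'cat': 1, 'chair': 2, 'closed': 4, 'house': 1, 'often': 1}
Checking each candidate word (with clipping):
  'runs' -> not in reference -> no match (matches: 0)
  'sings' -> not in reference -> no match (matches: 0)
  'house' -> in reference (ref count 1, used 1/1) -> match (matches: 1)
  'sings' -> not in reference -> no match (matches: 1)
  'quickly' -> not in reference -> no match (matches: 1)
  'quickly' -> not in reference -> no match (matches: 1)
  'house' -> ref count 1 already used up (1/1) -> clipped, no match (matches: 1)
Clipped matches: 1, Candidate length: 7
Precision = 1/7

1/7


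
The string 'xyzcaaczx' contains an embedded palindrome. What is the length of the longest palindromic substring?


Scanning 'xyzcaaczx' for palindromic substrings.
Substring at positions 2-7: 'zcaacz'.
Check: reverse('zcaacz') = 'zcaacz' -> palindrome confirmed.
Neighbouring characters ('y' / 'x') break symmetry, so it cannot extend further.
No longer palindromic substring exists; longest length = 6

6


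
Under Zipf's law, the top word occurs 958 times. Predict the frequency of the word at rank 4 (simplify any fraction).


Zipf's law: freq(rank) = f1 / rank
f1 = 958, rank = 4
freq = 958 / 4
GCD(958, 4) = 2
Simplified: 479/2

479/2


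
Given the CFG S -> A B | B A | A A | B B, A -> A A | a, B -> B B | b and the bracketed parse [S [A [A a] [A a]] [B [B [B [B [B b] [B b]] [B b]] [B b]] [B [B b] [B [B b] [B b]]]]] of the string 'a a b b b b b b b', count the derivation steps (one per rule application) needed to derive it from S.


Every bracketed nonterminal node [X ...] in the tree is produced by exactly one rule application.
Reading the tree off as a leftmost derivation:
  Step 1: S  =>  A B   (applied S -> A B)
  Step 2: A B  =>  A A B   (applied A -> A A)
  Step 3: A A B  =>  a A B   (applied A -> a)
  Step 4: a A B  =>  a a B   (applied A -> a)
  Step 5: a a B  =>  a a B B   (applied B -> B B)
  Step 6: a a B B  =>  a a B B B   (applied B -> B B)
  Step 7: a a B B B  =>  a a B B B B   (applied B -> B B)
  Step 8: a a B B B B  =>  a a B B B B B   (applied B -> B B)
  Step 9: a a B B B B B  =>  a a b B B B B   (applied B -> b)
  Step 10: a a b B B B B  =>  a a b b B B B   (applied B -> b)
  Step 11: a a b b B B B  =>  a a b b b B B   (applied B -> b)
  Step 12: a a b b b B B  =>  a a b b b b B   (applied B -> b)
  Step 13: a a b b b b B  =>  a a b b b b B B   (applied B -> B B)
  Step 14: a a b b b b B B  =>  a a b b b b b B   (applied B -> b)
  Step 15: a a b b b b b B  =>  a a b b b b b B B   (applied B -> B B)
  Step 16: a a b b b b b B B  =>  a a b b b b b b B   (applied B -> b)
  Step 17: a a b b b b b b B  =>  a a b b b b b b b   (applied B -> b)
Final yield: a a b b b b b b b
Total rewrite steps: 17

17


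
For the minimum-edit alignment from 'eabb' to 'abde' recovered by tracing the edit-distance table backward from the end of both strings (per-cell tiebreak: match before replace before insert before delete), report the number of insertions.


Edit distance = 3. Backtracking from cell (4, 4) with preference match > replace > insert > delete,
then listing the resulting alignment 'eabb' -> 'abde' left to right:
  Step 1: delete 'e'
  Step 2: keep 'a'
  Step 3: keep 'b'
  Step 4: insert 'd' [insertion #1]
  Step 5: replace b->e
Total insertions: 1

1


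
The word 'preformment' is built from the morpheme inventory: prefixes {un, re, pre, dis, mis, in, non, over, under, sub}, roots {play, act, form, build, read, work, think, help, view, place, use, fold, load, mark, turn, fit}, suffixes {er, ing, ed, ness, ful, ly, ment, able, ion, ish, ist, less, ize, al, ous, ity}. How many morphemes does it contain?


Segmenting 'preformment' against the inventory:
  'pre' -> prefix (morpheme 1)
  'form' -> root (morpheme 2)
  'ment' -> suffix (morpheme 3)
Total morphemes: 3

3


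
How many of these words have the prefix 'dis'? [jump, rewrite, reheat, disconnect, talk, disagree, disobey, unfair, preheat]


Checking each word for prefix 'dis':
  'jump' -> no (count: 0)
  'rewrite' -> no (count: 0)
  'reheat' -> no (count: 0)
  'disconnect' -> YES, starts with 'dis' (count: 1)
  'talk' -> no (count: 1)
  'disagree' -> YES, starts with 'dis' (count: 2)
  'disobey' -> YES, starts with 'dis' (count: 3)
  'unfair' -> no (count: 3)
  'preheat' -> no (count: 3)
Total with prefix 'dis': 3

3


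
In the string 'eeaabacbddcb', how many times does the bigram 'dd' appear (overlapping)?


Scanning 'eeaabacbddcb' for bigram 'dd':
  Position 0: 'ee' -> no
  Position 1: 'ea' -> no
  Position 2: 'aa' -> no
  Position 3: 'ab' -> no
  Position 4: 'ba' -> no
  Position 5: 'ac' -> no
  Position 6: 'cb' -> no
  Position 7: 'bd' -> no
  Position 8: 'dd' -> MATCH
  Position 9: 'dc' -> no
  Position 10: 'cb' -> no
Total matches: 1

1


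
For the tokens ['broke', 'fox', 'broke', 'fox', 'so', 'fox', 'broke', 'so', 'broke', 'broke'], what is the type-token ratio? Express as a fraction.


Tokens: 10
Unique types: ('broke', 'fox', 'so') = 3
TTR = 3/10
Already in lowest terms.

3/10


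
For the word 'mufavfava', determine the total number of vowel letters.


Scanning each character of 'mufavfava':
  Position 1: 'm' -> consonant (running count: 0)
  Position 2: 'u' -> vowel (running count: 1)
  Position 3: 'f' -> consonant (running count: 1)
  Position 4: 'a' -> vowel (running count: 2)
  Position 5: 'v' -> consonant (running count: 2)
  Position 6: 'f' -> consonant (running count: 2)
  Position 7: 'a' -> vowel (running count: 3)
  Position 8: 'v' -> consonant (running count: 3)
  Position 9: 'a' -> vowel (running count: 4)
Total vowels: 4

4


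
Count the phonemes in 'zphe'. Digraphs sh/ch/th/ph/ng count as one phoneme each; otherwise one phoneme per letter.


Parsing 'zphe' greedily, digraphs first:
  'z' -> consonant phoneme (phonemes so far: 1)
  'ph' -> digraph (1 consonant phoneme) (phonemes so far: 2)
  'e' -> vowel phoneme (phonemes so far: 3)
Total phonemes: 3

3


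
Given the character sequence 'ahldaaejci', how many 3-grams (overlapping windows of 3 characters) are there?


String 'ahldaaejci' has length L = 10.
Number of overlapping n-grams = L - n + 1
Substituting: 10 - 3 + 1 = 8

8


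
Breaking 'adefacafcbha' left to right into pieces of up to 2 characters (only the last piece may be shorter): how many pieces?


'adefacafcbha' has 12 characters.
Chunking with max size 2:
  Chunk 1: 'ad' (positions 0-1)
  Chunk 2: 'ef' (positions 2-3)
  Chunk 3: 'ac' (positions 4-5)
  Chunk 4: 'af' (positions 6-7)
  Chunk 5: 'cb' (positions 8-9)
  Chunk 6: 'ha' (positions 10-11)
Total chunks: ceil(12 / 2) = 6

6


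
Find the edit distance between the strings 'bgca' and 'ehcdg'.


Building DP table for s1='bgca' (len 4) and s2='ehcdg' (len 5):
       e  h  c  d  g
    0  1  2  3  4  5
  b 1  1  2  3  4  5
  g 2  2  2  3  4  4
  c 3  3  3  2  3  4
  a 4  4  4  3  3  4
Edit distance = dp[4][5] = 4

4


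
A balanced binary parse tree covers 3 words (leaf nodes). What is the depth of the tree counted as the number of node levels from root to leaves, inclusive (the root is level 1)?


In a balanced binary tree with n leaves the deepest leaf is ceil(log2(n)) edges below the root,
so counting node levels inclusive of root and leaves gives ceil(log2(n)) + 1 levels.
log2(3) = 1.5850
ceil(1.5850) = 2
levels = 2 + 1 = 3

3


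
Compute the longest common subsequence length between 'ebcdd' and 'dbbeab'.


DP table for LCS of 'ebcdd' and 'dbbeab':
       d  b  b  e  a  b
    0  0  0  0  0  0  0
  e 0  0  0  0  1  1  1
  b 0  0  1  1  1  1  2
  c 0  0  1  1  1  1  2
  d 0  1  1  1  1  1  2
  d 0  1  1  1  1  1  2
LCS: 'eb'
LCS length = 2

2


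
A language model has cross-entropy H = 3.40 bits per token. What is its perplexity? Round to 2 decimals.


Perplexity formula: PP = 2^H
H = 3.40
PP = 2^3.40
Decompose: 2^3.40 = 2^3 * 2^0.40
2^3 = 8, 2^0.40 ~ 1.3195079
PP ~ 8 * 1.3195079 = 10.5560632
Rounded to 2 decimals: 10.56

10.56


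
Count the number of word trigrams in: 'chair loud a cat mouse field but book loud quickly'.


Word trigrams from [10] words:
  Trigram 1: (chair loud a)
  Trigram 2: (loud a cat)
  Trigram 3: (a cat mouse)
  Trigram 4: (cat mouse field)
  Trigram 5: (mouse field but)
  Trigram 6: (field but book)
  Trigram 7: (but book loud)
  Trigram 8: (book loud quickly)
Total word trigrams: 10 - 2 = 8

8


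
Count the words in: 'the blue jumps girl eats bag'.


Counting words by splitting on spaces:
  Word 1: 'the'
  Word 2: 'blue'
  Word 3: 'jumps'
  Word 4: 'girl'
  Word 5: 'eats'
  Word 6: 'bag'
Total words: 6

6


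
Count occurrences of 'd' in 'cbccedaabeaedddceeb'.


Scanning 'cbccedaabeaedddceeb' for 'd':
  Position 5: 'd' -> MATCH (count: 1)
  Position 12: 'd' -> MATCH (count: 2)
  Position 13: 'd' -> MATCH (count: 3)
  Position 14: 'd' -> MATCH (count: 4)
Total occurrences of 'd': 4

4


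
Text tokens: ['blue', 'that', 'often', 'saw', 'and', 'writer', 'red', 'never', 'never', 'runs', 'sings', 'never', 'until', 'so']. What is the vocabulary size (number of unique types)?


Listing all tokens and tracking unique types:
  Token 1: 'blue' -> NEW (unique so far: 1)
  Token 2: 'that' -> NEW (unique so far: 2)
  Token 3: 'often' -> NEW (unique so far: 3)
  Token 4: 'saw' -> NEW (unique so far: 4)
  Token 5: 'and' -> NEW (unique so far: 5)
  Token 6: 'writer' -> NEW (unique so far: 6)
  Token 7: 'red' -> NEW (unique so far: 7)
  Token 8: 'never' -> NEW (unique so far: 8)
  Token 9: 'never' -> duplicate (unique so far: 8)
  Token 10: 'runs' -> NEW (unique so far: 9)
  Token 11: 'sings' -> NEW (unique so far: 10)
  Token 12: 'never' -> duplicate (unique so far: 10)
  Token 13: 'until' -> NEW (unique so far: 11)
  Token 14: 'so' -> NEW (unique so far: 12)
Unique types: ('and', 'blue', 'never', 'often', 'red', 'runs', 'saw', 'sings', 'so', 'that', 'until', 'writer')
Vocabulary size: 12

12


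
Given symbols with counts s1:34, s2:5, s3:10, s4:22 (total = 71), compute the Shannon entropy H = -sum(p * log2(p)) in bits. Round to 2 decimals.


Computing entropy H = -sum(p_i * log2(p_i)):
  s1: p = 34/71 = 0.4789, -p*log2(p) = 0.5087
  s2: p = 5/71 = 0.0704, -p*log2(p) = 0.2696
  s3: p = 10/71 = 0.1408, -p*log2(p) = 0.3983
  s4: p = 22/71 = 0.3099, -p*log2(p) = 0.5238
H = sum of terms = 1.7004
Rounded to 2 decimals: 1.70

1.70


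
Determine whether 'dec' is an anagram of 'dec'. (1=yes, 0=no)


Sort characters of 'dec': 'cde'
Sort characters of 'dec': 'cde'
Sorted forms match -> they ARE anagrams
Result: 1

1


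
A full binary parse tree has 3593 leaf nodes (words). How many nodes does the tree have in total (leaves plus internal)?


Leaf nodes (terminals): 3593
Internal nodes = n - 1 = 3593 - 1 = 3592
Total = leaves + internal = 3593 + 3592 = 7185

7185


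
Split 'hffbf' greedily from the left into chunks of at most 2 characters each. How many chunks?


'hffbf' has 5 characters.
Chunking with max size 2:
  Chunk 1: 'hf' (positions 0-1)
  Chunk 2: 'fb' (positions 2-3)
  Chunk 3: 'f' (positions 4-4)
Total chunks: ceil(5 / 2) = 3

3


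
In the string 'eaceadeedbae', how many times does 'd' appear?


Scanning 'eaceadeedbae' for 'd':
  Position 5: 'd' -> MATCH (count: 1)
  Position 8: 'd' -> MATCH (count: 2)
Total occurrences of 'd': 2

2


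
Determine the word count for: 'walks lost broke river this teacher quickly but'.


Counting words by splitting on spaces:
  Word 1: 'walks'
  Word 2: 'lost'
  Word 3: 'broke'
  Word 4: 'river'
  Word 5: 'this'
  Word 6: 'teacher'
  Word 7: 'quickly'
  Word 8: 'but'
Total words: 8

8


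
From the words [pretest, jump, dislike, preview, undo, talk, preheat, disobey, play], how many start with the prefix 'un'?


Checking each word for prefix 'un':
  'pretest' -> no (count: 0)
  'jump' -> no (count: 0)
  'dislike' -> no (count: 0)
  'preview' -> no (count: 0)
  'undo' -> YES, starts with 'un' (count: 1)
  'talk' -> no (count: 1)
  'preheat' -> no (count: 1)
  'disobey' -> no (count: 1)
  'play' -> no (count: 1)
Total with prefix 'un': 1

1


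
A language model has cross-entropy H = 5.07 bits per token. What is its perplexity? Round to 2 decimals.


Perplexity formula: PP = 2^H
H = 5.07
PP = 2^5.07
Decompose: 2^5.07 = 2^5 * 2^0.07
2^5 = 32, 2^0.07 ~ 1.0497167
PP ~ 32 * 1.0497167 = 33.5909344
Rounded to 2 decimals: 33.59

33.59


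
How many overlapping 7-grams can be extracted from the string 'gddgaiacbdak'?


String 'gddgaiacbdak' has length L = 12.
Number of overlapping n-grams = L - n + 1
Substituting: 12 - 7 + 1 = 6

6


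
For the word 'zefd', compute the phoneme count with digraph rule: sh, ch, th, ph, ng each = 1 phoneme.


Parsing 'zefd' greedily, digraphs first:
  'z' -> consonant phoneme (phonemes so far: 1)
  'e' -> vowel phoneme (phonemes so far: 2)
  'f' -> consonant phoneme (phonemes so far: 3)
  'd' -> consonant phoneme (phonemes so far: 4)
Total phonemes: 4

4


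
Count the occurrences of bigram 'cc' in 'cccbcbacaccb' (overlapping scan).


Scanning 'cccbcbacaccb' for bigram 'cc':
  Position 0: 'cc' -> MATCH
  Position 1: 'cc' -> MATCH
  Position 2: 'cb' -> no
  Position 3: 'bc' -> no
  Position 4: 'cb' -> no
  Position 5: 'ba' -> no
  Position 6: 'ac' -> no
  Position 7: 'ca' -> no
  Position 8: 'ac' -> no
  Position 9: 'cc' -> MATCH
  Position 10: 'cb' -> no
Total matches: 3

3


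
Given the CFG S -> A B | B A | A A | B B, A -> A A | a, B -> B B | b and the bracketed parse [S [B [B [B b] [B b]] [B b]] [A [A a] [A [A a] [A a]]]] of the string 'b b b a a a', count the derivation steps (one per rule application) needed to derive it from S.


Every bracketed nonterminal node [X ...] in the tree is produced by exactly one rule application.
Reading the tree off as a leftmost derivation:
  Step 1: S  =>  B A   (applied S -> B A)
  Step 2: B A  =>  B B A   (applied B -> B B)
  Step 3: B B A  =>  B B B A   (applied B -> B B)
  Step 4: B B B A  =>  b B B A   (applied B -> b)
  Step 5: b B B A  =>  b b B A   (applied B -> b)
  Step 6: b b B A  =>  b b b A   (applied B -> b)
  Step 7: b b b A  =>  b b b A A   (applied A -> A A)
  Step 8: b b b A A  =>  b b b a A   (applied A -> a)
  Step 9: b b b a A  =>  b b b a A A   (applied A -> A A)
  Step 10: b b b a A A  =>  b b b a a A   (applied A -> a)
  Step 11: b b b a a A  =>  b b b a a a   (applied A -> a)
Final yield: b b b a a a
Total rewrite steps: 11

11


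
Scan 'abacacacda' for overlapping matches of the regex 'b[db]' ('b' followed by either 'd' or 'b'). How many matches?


Pattern: b[db] means 'b' followed by either 'd' or 'b'.
Scanning 'abacacacda' position-by-position:
  Pos 0: window 'ab' -> no
  Pos 1: window 'ba' -> no
  Pos 2: window 'ac' -> no
  Pos 3: window 'ca' -> no
  Pos 4: window 'ac' -> no
  Pos 5: window 'ca' -> no
  Pos 6: window 'ac' -> no
  Pos 7: window 'cd' -> no
  Pos 8: window 'da' -> no
  Pos 9: window 'a' -> no
Total matches: 0

0


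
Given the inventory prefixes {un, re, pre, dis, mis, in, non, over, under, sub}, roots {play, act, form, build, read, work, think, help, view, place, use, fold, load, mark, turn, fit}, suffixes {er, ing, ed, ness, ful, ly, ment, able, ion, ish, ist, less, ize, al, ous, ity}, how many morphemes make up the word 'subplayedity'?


Segmenting 'subplayedity' against the inventory:
  'sub' -> prefix (morpheme 1)
  'play' -> root (morpheme 2)
  'ed' -> suffix (morpheme 3)
  'ity' -> suffix (morpheme 4)
Total morphemes: 4

4


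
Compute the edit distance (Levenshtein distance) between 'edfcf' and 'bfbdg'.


Building DP table for s1='edfcf' (len 5) and s2='bfbdg' (len 5):
       b  f  b  d  g
    0  1  2  3  4  5
  e 1  1  2  3  4  5
  d 2  2  2  3  3  4
  f 3  3  2  3  4  4
  c 4  4  3  3  4  5
  f 5  5  4  4  4  5
Edit distance = dp[5][5] = 5

5


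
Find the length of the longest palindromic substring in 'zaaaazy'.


Scanning 'zaaaazy' for palindromic substrings.
Substring at positions 0-5: 'zaaaaz'.
Check: reverse('zaaaaz') = 'zaaaaz' -> palindrome confirmed.
Neighbouring characters ('-' / 'y') break symmetry, so it cannot extend further.
No longer palindromic substring exists; longest length = 6

6


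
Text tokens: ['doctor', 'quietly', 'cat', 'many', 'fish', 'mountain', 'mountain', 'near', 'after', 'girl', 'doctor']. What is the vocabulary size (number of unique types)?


Listing all tokens and tracking unique types:
  Token 1: 'doctor' -> NEW (unique so far: 1)
  Token 2: 'quietly' -> NEW (unique so far: 2)
  Token 3: 'cat' -> NEW (unique so far: 3)
  Token 4: 'many' -> NEW (unique so far: 4)
  Token 5: 'fish' -> NEW (unique so far: 5)
  Token 6: 'mountain' -> NEW (unique so far: 6)
  Token 7: 'mountain' -> duplicate (unique so far: 6)
  Token 8: 'near' -> NEW (unique so far: 7)
  Token 9: 'after' -> NEW (unique so far: 8)
  Token 10: 'girl' -> NEW (unique so far: 9)
  Token 11: 'doctor' -> duplicate (unique so far: 9)
Unique types: ('after', 'cat', 'doctor', 'fish', 'girl', 'many', 'mountain', 'near', 'quietly')
Vocabulary size: 9

9


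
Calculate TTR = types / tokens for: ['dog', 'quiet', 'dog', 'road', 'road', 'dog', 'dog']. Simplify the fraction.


Tokens: 7
Unique types: ('dog', 'quiet', 'road') = 3
TTR = 3/7
Already in lowest terms.

3/7


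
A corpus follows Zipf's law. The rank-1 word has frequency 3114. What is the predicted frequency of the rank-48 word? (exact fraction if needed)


Zipf's law: freq(rank) = f1 / rank
f1 = 3114, rank = 48
freq = 3114 / 48
GCD(3114, 48) = 6
Simplified: 519/8

519/8


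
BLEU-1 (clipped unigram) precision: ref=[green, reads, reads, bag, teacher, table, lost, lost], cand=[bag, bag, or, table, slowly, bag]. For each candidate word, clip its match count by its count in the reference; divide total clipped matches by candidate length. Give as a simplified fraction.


Reference word counts: {'bag': 1, 'green': 1, 'lost': 2, 'reads': 2, 'table': 1, 'teacher': 1}
Checking each candidate word (with clipping):
  'bag' -> in reference (ref count 1, used 1/1) -> match (matches: 1)
  'bag' -> ref count 1 already used up (1/1) -> clipped, no match (matches: 1)
  'or' -> not in reference -> no match (matches: 1)
  'table' -> in reference (ref count 1, used 1/1) -> match (matches: 2)
  'slowly' -> not in reference -> no match (matches: 2)
  'bag' -> ref count 1 already used up (1/1) -> clipped, no match (matches: 2)
Clipped matches: 2, Candidate length: 6
Precision = 2/6 = 1/3

1/3
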